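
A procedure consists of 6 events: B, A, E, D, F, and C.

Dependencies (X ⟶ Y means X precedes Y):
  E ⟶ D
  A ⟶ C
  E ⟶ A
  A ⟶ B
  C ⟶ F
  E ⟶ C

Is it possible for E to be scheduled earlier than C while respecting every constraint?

Yes

Every valid ordering already has E before C (the constraints require it), so in particular at least one does.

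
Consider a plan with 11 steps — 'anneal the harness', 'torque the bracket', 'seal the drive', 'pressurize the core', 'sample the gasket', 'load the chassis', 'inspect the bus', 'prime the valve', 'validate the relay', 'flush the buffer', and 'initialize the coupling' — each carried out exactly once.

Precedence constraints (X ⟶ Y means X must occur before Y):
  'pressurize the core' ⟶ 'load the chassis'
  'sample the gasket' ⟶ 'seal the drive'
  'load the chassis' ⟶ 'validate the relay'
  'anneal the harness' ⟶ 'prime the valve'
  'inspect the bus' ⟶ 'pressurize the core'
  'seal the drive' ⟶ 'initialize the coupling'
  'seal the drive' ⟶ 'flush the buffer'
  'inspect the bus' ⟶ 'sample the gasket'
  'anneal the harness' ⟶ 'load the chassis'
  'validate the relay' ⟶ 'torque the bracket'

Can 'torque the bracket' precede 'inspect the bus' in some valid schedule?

No

There is a dependency chain 'inspect the bus' → 'pressurize the core' → 'load the chassis' → 'validate the relay' → 'torque the bracket', so 'torque the bracket' always comes after 'inspect the bus'.
So no valid ordering can have 'torque the bracket' before 'inspect the bus'.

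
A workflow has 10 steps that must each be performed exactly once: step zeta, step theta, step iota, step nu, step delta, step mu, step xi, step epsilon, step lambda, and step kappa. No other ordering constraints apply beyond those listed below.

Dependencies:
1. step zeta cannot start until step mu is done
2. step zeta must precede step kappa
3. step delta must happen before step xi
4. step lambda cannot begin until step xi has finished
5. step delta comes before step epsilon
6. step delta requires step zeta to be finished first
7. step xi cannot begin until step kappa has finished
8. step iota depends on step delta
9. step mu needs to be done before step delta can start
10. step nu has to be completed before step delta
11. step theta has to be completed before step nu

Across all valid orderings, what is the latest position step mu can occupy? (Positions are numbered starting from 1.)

The steps that are forced after step mu, directly or by a chain of constraints, are step zeta, step iota, step delta, step xi, step epsilon, step lambda, step kappa. That's 7 steps.
So at least 7 steps follow step mu, putting step mu no later than position 3. That position is achievable by scheduling everything else first.

3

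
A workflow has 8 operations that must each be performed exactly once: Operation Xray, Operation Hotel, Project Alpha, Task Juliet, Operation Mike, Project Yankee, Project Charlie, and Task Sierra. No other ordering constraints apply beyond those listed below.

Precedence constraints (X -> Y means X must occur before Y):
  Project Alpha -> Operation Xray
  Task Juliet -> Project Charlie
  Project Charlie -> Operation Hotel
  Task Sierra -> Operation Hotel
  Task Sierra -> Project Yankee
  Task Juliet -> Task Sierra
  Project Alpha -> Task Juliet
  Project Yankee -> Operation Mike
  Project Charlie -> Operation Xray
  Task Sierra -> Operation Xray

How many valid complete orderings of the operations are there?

Only Project Alpha has no prerequisites, so it must go first.
Enumerating by repeatedly choosing an available operation (one whose prerequisites are all placed) gives 32 distinct complete orderings.

32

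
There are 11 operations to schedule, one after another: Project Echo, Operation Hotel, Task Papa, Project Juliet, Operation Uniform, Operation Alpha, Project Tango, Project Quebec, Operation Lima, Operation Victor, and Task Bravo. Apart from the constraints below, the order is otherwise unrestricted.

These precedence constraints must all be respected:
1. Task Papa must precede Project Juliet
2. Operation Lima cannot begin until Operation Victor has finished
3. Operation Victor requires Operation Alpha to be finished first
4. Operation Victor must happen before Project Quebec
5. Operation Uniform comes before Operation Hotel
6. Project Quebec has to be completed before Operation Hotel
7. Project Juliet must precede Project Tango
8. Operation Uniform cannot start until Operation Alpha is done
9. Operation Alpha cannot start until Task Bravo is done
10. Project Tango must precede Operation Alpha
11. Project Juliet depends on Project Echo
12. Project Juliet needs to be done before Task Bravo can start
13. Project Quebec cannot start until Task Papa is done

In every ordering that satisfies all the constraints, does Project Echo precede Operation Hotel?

Yes

There is a constraint chain Project Echo → Project Juliet → Task Bravo → Operation Alpha → Operation Uniform → Operation Hotel.
So Project Echo must precede Operation Hotel in any valid ordering.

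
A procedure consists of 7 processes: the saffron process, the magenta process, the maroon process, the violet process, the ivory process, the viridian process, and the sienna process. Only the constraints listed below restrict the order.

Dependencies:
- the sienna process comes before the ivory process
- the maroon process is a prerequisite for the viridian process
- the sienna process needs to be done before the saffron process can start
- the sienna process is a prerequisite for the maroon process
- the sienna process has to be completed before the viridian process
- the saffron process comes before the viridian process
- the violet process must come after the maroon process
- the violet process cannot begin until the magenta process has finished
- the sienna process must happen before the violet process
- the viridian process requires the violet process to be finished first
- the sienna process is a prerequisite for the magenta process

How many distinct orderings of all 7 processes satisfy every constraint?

48

Only the sienna process has no prerequisites, so it must go first.
Enumerating by repeatedly choosing an available process (one whose prerequisites are all placed) gives 48 distinct complete orderings.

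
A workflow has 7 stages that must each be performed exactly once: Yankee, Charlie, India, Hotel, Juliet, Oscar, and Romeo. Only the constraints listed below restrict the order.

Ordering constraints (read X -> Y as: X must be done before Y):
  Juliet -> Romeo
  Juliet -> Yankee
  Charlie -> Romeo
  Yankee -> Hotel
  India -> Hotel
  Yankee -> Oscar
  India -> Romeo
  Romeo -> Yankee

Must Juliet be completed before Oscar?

Chaining the stated constraints: Juliet → Yankee → Oscar.
So Juliet must precede Oscar in any valid ordering.

Yes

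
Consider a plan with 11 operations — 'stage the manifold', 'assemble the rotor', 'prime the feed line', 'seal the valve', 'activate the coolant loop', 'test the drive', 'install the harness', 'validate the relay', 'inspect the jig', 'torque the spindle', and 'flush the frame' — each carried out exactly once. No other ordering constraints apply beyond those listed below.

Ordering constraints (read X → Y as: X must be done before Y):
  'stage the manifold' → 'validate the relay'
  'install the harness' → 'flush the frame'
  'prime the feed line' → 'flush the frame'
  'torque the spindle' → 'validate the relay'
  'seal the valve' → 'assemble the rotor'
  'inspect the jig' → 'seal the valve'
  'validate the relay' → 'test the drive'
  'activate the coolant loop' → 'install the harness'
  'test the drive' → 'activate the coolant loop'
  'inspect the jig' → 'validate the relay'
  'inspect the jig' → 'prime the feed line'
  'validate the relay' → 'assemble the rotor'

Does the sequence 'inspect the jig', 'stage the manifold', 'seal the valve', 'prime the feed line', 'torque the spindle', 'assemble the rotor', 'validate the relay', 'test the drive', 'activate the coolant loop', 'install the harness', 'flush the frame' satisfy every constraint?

No

Here 'validate the relay' comes after 'assemble the rotor'.
That contradicts the constraint that 'validate the relay' must precede 'assemble the rotor'.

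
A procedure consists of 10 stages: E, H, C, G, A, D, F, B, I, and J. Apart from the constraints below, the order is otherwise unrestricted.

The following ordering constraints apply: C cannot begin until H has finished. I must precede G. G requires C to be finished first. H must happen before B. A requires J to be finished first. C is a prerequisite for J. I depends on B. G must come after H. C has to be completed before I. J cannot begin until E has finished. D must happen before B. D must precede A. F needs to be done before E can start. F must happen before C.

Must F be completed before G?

Tracing the constraints gives a chain: F → C → G.
So F must precede G in any valid ordering.

Yes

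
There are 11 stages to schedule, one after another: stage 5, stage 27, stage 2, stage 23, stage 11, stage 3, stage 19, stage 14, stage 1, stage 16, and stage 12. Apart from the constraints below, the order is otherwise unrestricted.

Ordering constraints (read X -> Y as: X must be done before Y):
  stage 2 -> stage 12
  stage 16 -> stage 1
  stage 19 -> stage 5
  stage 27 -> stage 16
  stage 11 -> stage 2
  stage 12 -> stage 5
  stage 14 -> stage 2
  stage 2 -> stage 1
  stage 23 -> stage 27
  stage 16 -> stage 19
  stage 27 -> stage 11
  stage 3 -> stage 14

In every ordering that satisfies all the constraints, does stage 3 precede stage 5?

Tracing the constraints gives a chain: stage 3 → stage 14 → stage 2 → stage 12 → stage 5.
So stage 3 must precede stage 5 in any valid ordering.

Yes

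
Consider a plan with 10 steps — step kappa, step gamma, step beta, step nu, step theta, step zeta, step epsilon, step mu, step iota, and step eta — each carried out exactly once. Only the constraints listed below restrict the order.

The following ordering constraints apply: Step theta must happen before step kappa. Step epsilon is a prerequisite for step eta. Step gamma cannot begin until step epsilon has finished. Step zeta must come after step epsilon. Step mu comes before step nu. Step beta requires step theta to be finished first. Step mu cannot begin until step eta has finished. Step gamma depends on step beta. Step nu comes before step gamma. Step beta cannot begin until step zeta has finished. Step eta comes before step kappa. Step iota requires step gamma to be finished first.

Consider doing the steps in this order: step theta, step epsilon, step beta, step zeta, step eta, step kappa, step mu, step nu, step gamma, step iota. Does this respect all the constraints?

No

Here step zeta comes after step beta.
But one of the constraints requires step zeta before step beta, so this ordering violates it.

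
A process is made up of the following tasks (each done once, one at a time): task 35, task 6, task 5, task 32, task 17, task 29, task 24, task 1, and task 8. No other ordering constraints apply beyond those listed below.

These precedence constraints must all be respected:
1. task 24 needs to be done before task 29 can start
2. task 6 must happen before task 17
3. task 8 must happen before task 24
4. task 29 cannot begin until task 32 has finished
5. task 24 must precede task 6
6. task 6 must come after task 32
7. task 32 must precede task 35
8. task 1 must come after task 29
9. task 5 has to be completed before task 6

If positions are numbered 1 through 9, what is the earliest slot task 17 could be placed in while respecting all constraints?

6

Every task that must precede task 17 has to come before it. Tracing all chains that end at task 17, those tasks are: task 6, task 5, task 32, task 24, task 8 — 5 in total.
With 5 mandatory predecessors, the earliest task 17 can sit is position 5+1 = 6, and placing just those 5 first achieves it.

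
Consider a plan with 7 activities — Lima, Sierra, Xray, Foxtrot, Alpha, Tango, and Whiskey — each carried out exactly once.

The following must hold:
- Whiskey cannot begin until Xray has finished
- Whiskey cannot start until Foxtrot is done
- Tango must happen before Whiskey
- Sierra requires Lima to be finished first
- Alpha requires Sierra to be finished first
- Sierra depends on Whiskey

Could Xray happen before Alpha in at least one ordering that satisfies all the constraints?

Every valid ordering already has Xray before Alpha (the constraints require it), so in particular at least one does.

Yes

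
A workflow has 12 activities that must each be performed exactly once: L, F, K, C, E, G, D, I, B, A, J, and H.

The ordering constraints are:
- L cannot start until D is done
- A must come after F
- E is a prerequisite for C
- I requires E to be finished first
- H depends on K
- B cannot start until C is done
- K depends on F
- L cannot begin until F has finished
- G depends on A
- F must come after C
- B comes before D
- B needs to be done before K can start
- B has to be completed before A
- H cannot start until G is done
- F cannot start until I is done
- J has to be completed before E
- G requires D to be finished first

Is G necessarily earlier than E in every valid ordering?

No

There is a chain E → C → B → A → G, which puts E before G.
So G never precedes E.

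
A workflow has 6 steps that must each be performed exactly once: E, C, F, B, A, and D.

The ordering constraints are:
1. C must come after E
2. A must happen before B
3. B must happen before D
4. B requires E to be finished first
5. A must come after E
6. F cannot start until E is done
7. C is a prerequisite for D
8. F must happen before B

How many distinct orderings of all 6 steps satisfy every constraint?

E is the only step with nothing required before it, so every ordering starts there.
Systematically extending each partial ordering one step at a time and counting, there are 8 complete orderings.

8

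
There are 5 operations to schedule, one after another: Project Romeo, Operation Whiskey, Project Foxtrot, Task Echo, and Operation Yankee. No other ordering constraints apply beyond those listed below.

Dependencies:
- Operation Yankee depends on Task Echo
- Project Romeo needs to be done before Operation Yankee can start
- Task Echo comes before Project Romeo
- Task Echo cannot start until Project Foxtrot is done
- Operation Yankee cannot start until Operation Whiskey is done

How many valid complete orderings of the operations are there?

The operations with no prerequisites are Operation Whiskey, Project Foxtrot; any of them can be placed first.
Systematically extending each partial ordering one operation at a time and counting, there are 4 complete orderings.

4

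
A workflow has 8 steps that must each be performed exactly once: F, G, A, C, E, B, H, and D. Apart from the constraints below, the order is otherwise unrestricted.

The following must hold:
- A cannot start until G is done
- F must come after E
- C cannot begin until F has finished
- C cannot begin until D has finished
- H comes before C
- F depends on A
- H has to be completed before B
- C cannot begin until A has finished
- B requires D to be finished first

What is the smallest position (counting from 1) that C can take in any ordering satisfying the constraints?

7

The steps that are forced before C, directly or transitively, are F, G, A, E, H, D. That's 6 steps.
With 6 mandatory predecessors, the earliest C can sit is position 6+1 = 7, and placing just those 6 first achieves it.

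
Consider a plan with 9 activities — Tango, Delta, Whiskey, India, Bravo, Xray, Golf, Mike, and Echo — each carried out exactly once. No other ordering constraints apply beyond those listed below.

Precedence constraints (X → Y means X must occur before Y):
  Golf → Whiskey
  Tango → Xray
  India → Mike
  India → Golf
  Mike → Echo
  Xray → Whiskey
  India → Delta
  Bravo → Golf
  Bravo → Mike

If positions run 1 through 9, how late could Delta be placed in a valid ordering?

No constraint forces any activity after Delta, so it can be placed last, in position 9.

9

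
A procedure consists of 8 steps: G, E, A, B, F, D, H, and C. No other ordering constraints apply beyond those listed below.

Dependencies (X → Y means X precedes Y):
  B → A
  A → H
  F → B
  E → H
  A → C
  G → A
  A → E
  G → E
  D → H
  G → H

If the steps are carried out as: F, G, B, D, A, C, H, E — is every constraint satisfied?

No

Here E comes after H.
But one of the constraints requires E before H, so this ordering violates it.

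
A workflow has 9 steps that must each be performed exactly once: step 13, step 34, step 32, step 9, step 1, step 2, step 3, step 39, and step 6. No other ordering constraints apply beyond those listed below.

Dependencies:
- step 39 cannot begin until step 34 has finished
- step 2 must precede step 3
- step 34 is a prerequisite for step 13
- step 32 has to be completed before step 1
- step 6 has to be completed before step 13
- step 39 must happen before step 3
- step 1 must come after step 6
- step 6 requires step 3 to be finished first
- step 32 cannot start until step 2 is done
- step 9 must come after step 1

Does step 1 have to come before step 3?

No

There is a chain step 3 → step 6 → step 1, which puts step 3 before step 1.
So step 1 does not have to come before step 3 — it cannot.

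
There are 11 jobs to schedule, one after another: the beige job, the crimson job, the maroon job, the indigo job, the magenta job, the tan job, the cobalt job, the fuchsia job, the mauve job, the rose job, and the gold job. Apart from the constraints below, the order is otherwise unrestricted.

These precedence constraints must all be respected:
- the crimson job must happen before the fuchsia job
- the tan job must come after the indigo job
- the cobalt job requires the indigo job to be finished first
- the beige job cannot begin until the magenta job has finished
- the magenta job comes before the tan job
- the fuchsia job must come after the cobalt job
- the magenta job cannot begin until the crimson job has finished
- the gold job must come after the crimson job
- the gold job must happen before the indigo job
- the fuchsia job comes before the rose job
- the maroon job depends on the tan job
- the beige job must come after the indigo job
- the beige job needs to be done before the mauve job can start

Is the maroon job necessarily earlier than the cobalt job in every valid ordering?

No

The maroon job and the cobalt job are not related by any chain of constraints.
There exist valid orderings with the cobalt job before the maroon job, so the maroon job is not required to come first.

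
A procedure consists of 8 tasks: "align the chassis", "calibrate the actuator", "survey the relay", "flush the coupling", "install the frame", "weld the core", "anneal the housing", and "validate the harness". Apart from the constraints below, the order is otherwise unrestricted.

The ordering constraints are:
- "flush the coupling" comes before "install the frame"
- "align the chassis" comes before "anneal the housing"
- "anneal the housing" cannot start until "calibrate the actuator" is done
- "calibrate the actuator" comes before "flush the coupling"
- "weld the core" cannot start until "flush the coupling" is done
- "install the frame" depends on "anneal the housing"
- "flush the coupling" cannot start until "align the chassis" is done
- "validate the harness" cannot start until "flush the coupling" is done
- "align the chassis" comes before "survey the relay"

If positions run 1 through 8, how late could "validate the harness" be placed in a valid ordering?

8

Nothing depends on "validate the harness", so it can be the final task, position 8.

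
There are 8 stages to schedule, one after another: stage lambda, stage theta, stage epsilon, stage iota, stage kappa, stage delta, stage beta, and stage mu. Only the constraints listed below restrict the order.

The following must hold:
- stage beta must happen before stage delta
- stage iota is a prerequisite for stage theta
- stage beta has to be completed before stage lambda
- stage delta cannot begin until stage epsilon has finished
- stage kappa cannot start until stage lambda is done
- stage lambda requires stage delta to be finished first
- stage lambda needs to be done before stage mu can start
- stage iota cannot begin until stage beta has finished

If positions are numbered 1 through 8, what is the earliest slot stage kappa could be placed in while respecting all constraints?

Every stage that must precede stage kappa has to come before it. Tracing all chains that end at stage kappa, those stages are: stage lambda, stage epsilon, stage delta, stage beta — 4 in total.
So at minimum 4 stages come before stage kappa, putting stage kappa no earlier than position 5. That position is achievable by scheduling exactly those predecessors first.

5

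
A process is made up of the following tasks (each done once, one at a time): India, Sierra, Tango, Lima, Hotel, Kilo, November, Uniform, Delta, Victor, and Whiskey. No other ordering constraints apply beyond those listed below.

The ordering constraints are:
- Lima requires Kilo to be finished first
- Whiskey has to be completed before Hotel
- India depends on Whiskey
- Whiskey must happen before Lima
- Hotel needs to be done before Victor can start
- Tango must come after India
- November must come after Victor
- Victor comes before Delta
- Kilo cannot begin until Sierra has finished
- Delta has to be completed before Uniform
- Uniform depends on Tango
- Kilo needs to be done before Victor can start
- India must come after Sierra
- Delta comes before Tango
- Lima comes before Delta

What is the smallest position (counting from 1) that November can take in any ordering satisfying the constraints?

6

Every task that must precede November has to come before it. Tracing all chains that end at November, those tasks are: Sierra, Hotel, Kilo, Victor, Whiskey — 5 in total.
With 5 mandatory predecessors, the earliest November can sit is position 5+1 = 6, and placing just those 5 first achieves it.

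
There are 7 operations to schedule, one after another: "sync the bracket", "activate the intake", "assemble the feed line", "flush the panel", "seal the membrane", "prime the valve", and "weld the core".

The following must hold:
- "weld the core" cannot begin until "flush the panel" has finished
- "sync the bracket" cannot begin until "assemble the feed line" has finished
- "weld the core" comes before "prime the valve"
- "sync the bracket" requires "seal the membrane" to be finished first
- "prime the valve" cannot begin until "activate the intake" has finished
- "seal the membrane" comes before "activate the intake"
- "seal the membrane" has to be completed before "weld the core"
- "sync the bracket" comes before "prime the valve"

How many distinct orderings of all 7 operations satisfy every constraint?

3 operations have no prerequisites ("assemble the feed line", "flush the panel", "seal the membrane"), so any of them could come first.
Enumerating by repeatedly choosing an available operation (one whose prerequisites are all placed) gives 66 distinct complete orderings.

66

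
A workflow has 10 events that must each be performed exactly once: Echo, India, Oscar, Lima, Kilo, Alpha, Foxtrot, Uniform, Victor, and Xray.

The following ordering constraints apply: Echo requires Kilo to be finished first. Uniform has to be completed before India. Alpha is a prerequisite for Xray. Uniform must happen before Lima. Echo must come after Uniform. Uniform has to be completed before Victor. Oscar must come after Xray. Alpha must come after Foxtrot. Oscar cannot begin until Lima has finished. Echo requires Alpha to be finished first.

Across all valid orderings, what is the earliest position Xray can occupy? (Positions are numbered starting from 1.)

3

Every event that must precede Xray has to come before it. Tracing all chains that end at Xray, those events are: Alpha, Foxtrot — 2 in total.
With 2 mandatory predecessors, the earliest Xray can sit is position 2+1 = 3, and placing just those 2 first achieves it.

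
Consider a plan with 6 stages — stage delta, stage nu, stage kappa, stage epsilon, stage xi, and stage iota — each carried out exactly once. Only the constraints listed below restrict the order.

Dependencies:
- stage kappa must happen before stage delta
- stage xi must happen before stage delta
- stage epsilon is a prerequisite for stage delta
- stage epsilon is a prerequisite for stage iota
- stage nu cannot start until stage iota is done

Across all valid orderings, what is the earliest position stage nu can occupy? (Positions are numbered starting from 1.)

3

Working backwards through the constraints from stage nu, its full set of required predecessors is stage epsilon, stage iota — 2 of them.
With 2 mandatory predecessors, the earliest stage nu can sit is position 2+1 = 3, and placing just those 2 first achieves it.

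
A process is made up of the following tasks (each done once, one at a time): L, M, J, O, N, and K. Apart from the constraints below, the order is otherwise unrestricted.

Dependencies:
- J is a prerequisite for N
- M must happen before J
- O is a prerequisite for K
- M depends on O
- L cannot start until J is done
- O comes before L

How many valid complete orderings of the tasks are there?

10

O is the only task with nothing required before it, so every ordering starts there.
Enumerating by repeatedly choosing an available task (one whose prerequisites are all placed) gives 10 distinct complete orderings.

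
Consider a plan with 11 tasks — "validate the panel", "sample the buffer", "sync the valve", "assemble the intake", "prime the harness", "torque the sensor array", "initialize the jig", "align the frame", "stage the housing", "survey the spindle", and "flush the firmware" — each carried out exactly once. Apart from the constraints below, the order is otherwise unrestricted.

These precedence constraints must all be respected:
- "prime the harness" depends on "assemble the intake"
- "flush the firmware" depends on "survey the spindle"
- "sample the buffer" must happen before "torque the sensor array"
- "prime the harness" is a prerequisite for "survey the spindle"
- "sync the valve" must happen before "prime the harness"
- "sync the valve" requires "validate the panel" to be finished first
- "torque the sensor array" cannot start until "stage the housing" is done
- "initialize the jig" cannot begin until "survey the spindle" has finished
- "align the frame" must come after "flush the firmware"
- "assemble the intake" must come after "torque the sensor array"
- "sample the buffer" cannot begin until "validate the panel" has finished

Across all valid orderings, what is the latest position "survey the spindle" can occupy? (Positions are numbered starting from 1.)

8

The tasks that are forced after "survey the spindle", directly or by a chain of constraints, are "initialize the jig", "align the frame", "flush the firmware". That's 3 tasks.
With 3 mandatory successors out of 11 tasks total, the latest slot for "survey the spindle" is 11−3 = 8, and it's reachable by doing all non-successors before "survey the spindle".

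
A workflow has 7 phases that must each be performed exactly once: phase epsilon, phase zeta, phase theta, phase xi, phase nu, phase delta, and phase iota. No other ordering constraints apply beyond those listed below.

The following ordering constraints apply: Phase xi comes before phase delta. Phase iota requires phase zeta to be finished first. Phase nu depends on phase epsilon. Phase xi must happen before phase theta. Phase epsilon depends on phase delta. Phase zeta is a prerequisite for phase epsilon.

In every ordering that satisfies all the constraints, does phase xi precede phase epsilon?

Chaining the stated constraints: phase xi → phase delta → phase epsilon.
That forces phase xi before phase epsilon in every valid schedule.

Yes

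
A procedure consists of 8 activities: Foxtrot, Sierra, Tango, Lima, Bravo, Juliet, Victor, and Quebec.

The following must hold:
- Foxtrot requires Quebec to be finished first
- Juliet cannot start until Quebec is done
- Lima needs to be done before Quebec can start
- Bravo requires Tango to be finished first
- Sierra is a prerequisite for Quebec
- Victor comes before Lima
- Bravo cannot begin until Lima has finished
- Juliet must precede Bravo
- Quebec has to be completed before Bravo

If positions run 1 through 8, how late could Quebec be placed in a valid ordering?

5

Every activity that must follow Quebec has to come after it. Tracing all chains starting from Quebec, those activities are: Foxtrot, Bravo, Juliet — 3 in total.
So at least 3 activities follow Quebec, putting Quebec no later than position 5. That position is achievable by scheduling everything else first.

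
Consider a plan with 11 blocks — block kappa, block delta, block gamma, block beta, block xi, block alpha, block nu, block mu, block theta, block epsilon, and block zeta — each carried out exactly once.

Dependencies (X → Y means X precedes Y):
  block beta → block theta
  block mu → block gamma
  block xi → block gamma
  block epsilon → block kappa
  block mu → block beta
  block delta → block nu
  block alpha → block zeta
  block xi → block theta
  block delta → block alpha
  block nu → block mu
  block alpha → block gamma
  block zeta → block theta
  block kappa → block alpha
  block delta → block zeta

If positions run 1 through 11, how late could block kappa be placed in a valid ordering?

7

Every block that must follow block kappa has to come after it. Tracing all chains starting from block kappa, those blocks are: block gamma, block alpha, block theta, block zeta — 4 in total.
With 4 mandatory successors out of 11 blocks total, the latest slot for block kappa is 11−4 = 7, and it's reachable by doing all non-successors before block kappa.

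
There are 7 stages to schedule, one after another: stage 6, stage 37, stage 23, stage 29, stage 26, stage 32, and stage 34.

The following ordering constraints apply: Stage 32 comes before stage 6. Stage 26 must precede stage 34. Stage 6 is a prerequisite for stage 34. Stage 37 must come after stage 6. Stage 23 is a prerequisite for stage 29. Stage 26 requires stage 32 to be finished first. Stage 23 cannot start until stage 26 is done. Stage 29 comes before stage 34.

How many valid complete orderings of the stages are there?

14

Stage 32 is the only stage with nothing required before it, so every ordering starts there.
Counting all ways to extend the partial order to a total order gives 14.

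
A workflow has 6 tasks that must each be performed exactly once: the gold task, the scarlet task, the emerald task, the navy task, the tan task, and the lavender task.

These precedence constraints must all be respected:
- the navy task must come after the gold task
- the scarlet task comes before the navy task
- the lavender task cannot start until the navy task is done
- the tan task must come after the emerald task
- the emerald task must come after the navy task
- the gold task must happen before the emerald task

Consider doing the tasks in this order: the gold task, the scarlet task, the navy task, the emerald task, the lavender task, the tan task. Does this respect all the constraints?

Every stated constraint is respected: the gold task sits at position 1, ahead of the emerald task at position 4, and each of the other listed pairs likewise has the predecessor earlier in the sequence.

Yes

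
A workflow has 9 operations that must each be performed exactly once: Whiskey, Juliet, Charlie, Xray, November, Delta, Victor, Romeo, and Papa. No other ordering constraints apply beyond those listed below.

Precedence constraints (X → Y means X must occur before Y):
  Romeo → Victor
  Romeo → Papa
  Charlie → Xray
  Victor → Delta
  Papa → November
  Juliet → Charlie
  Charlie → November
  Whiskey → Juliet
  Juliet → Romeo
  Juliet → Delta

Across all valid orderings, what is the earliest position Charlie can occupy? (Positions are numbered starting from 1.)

3

Every operation that must precede Charlie has to come before it. Tracing all chains that end at Charlie, those operations are: Whiskey, Juliet — 2 in total.
With 2 mandatory predecessors, the earliest Charlie can sit is position 2+1 = 3, and placing just those 2 first achieves it.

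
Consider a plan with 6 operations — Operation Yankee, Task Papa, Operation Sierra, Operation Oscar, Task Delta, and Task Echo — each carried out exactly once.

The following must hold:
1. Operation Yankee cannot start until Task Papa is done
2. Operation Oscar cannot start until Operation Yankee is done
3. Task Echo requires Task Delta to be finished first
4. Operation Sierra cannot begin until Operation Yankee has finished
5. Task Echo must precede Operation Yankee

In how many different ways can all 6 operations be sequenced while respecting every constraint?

6

2 operations have no prerequisites (Task Papa, Task Delta), so any of them could come first.
Counting all ways to extend the partial order to a total order gives 6.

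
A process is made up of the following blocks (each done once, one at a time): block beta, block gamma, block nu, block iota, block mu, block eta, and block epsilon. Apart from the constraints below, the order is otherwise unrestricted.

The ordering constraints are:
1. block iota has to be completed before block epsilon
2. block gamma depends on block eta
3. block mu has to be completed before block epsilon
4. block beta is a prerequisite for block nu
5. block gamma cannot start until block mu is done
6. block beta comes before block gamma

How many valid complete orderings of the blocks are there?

The blocks with no prerequisites are block beta, block iota, block mu, block eta; any of them can be placed first.
Enumerating by repeatedly choosing an available block (one whose prerequisites are all placed) gives 298 distinct complete orderings.

298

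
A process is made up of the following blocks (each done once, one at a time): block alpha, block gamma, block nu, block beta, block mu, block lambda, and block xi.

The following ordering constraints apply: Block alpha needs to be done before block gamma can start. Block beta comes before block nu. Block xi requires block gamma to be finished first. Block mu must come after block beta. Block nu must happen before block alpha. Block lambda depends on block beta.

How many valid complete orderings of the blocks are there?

30

Block beta is the only block with nothing required before it, so every ordering starts there.
Enumerating by repeatedly choosing an available block (one whose prerequisites are all placed) gives 30 distinct complete orderings.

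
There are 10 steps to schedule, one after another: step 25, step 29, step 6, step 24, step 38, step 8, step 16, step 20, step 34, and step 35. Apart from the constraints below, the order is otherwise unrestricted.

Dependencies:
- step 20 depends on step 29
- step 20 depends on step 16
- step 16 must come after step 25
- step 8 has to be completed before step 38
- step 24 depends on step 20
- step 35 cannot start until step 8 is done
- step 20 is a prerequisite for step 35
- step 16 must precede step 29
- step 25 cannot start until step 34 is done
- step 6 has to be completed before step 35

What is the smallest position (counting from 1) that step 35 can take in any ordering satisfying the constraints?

8

The steps that are forced before step 35, directly or transitively, are step 25, step 29, step 6, step 8, step 16, step 20, step 34. That's 7 steps.
So at minimum 7 steps come before step 35, putting step 35 no earlier than position 8. That position is achievable by scheduling exactly those predecessors first.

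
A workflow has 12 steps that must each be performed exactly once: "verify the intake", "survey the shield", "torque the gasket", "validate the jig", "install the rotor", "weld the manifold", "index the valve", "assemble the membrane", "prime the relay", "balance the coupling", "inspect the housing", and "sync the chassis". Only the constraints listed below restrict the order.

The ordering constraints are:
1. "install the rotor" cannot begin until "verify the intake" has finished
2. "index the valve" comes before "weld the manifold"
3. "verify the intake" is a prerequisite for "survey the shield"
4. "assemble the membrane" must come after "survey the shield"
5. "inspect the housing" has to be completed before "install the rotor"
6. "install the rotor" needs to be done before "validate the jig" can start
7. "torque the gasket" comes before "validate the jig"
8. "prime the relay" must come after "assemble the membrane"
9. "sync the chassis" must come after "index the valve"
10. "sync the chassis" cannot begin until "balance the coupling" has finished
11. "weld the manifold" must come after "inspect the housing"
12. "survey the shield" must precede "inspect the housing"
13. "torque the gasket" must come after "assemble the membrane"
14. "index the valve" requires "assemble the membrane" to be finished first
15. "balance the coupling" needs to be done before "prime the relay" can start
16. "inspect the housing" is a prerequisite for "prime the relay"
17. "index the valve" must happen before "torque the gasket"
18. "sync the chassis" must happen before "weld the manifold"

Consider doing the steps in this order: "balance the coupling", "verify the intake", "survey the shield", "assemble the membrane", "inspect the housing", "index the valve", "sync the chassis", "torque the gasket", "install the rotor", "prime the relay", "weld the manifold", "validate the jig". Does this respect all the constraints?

Every stated constraint is respected: "balance the coupling" sits at position 1, ahead of "prime the relay" at position 10, and each of the other listed pairs likewise has the predecessor earlier in the sequence.

Yes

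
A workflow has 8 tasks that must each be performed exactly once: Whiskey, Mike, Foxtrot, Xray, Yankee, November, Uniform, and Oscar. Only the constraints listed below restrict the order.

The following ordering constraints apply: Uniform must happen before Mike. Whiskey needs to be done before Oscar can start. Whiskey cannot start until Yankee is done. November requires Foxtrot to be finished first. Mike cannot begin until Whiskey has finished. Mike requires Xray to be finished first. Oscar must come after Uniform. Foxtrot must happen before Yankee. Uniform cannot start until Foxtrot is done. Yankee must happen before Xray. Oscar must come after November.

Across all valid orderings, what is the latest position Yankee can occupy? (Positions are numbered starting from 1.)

Every task that must follow Yankee has to come after it. Tracing all chains starting from Yankee, those tasks are: Whiskey, Mike, Xray, Oscar — 4 in total.
So at least 4 tasks follow Yankee, putting Yankee no later than position 4. That position is achievable by scheduling everything else first.

4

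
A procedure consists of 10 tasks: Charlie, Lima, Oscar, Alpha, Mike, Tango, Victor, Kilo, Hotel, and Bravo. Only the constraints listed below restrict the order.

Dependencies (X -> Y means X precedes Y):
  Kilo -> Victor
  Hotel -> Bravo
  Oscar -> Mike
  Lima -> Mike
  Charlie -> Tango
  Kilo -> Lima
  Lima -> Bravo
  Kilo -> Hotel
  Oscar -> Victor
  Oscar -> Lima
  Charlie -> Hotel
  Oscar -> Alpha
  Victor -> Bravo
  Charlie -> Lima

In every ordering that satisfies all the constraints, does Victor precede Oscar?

No

There is a chain Oscar → Victor, which puts Oscar before Victor.
So Victor never precedes Oscar.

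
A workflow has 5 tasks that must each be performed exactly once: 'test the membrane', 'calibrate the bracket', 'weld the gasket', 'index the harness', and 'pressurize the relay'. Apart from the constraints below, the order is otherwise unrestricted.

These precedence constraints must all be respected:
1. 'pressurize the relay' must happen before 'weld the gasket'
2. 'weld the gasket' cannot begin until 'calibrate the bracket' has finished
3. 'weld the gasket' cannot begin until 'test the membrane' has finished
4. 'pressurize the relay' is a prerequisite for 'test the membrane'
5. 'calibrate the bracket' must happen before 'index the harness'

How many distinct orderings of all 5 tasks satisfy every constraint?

9

The tasks with no prerequisites are 'calibrate the bracket', 'pressurize the relay'; any of them can be placed first.
Enumerating by repeatedly choosing an available task (one whose prerequisites are all placed) gives 9 distinct complete orderings.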